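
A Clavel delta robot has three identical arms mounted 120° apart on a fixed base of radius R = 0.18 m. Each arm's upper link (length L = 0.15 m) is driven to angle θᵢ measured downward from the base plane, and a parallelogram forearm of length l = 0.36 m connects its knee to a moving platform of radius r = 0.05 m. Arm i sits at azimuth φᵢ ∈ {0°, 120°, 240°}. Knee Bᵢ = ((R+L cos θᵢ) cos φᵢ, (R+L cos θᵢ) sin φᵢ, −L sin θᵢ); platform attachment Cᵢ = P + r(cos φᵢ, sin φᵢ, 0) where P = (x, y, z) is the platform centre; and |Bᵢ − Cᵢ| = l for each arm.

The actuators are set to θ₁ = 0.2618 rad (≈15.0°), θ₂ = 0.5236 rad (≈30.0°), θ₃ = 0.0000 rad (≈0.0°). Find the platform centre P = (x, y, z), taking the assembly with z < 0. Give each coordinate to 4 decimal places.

φ1=0.0°: virtual centre (0.2749, 0.0000, -0.0388), radius l
φ2=120.0°: virtual centre (-0.1300, 0.2251, -0.0750), radius l
arm 3 at φ=240.0°: ρ3 = 0.2800;  centre 3 = (-0.1400, -0.2425, 0.0000)
|centre ₂|²−|centre ₁|² = -0.0039;  |centre ₃|²−|centre ₁|² = 0.0013
[-0.8097 0.4502 -0.0724]·P = -0.0039;  [-0.8298 -0.4850 0.0776]·P = 0.0013
det = 0.7662;  x = 0.0017+-0.0002z,  y = -0.0056+0.1604z
into |P−centre ₁|² = l²: 1.0257z² + 0.0759z + -0.0534 = 0;  Δ = 0.2249;  z = -0.2682 or 0.1942 → z<0 root = -0.2682
x = 0.0017, y = -0.0486

(0.0017, -0.0486, -0.2682)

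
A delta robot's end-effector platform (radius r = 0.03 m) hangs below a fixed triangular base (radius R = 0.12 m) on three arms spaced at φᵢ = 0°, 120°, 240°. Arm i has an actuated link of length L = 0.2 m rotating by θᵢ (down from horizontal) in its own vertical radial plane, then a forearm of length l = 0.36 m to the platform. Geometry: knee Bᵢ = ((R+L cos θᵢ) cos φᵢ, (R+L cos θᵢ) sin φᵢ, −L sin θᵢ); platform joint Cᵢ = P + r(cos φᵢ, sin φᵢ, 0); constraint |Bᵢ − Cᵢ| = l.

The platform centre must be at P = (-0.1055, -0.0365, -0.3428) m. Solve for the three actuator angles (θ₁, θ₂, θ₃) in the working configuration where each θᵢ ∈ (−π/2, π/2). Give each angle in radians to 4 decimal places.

θ₁ = 0.9599, θ₂ = 0.5233, θ₃ = 0.2616

φ1=0.0° → target in arm frame (-0.1055, -0.0365)
  A cos θ + B sin θ = C:  0.1955·cos θ + -0.3428·sin θ = -0.1687
  √(A²+B²)=0.3946;  θ1 = -1.0525+2.0124 ≈ 0.9599
arm 2 (φ=120.0°): x'=0.0211, y'=0.1096
  A cos θ + B sin θ = C:  0.0689·cos θ + -0.3428·sin θ = -0.1117
  √(A²+B²)=0.3496;  θ2 = -1.3726+1.8959 ≈ 0.5233
rotate P by −φ3: (0.0844, -0.0731, -0.3428)
  A=0.0056, B=-0.3428, C=(l²−L²−A²−y'²−z²)/(2L)=-0.0832
  √(A²+B²)=0.3428;  θ3 = -1.5543+1.8160 ≈ 0.2616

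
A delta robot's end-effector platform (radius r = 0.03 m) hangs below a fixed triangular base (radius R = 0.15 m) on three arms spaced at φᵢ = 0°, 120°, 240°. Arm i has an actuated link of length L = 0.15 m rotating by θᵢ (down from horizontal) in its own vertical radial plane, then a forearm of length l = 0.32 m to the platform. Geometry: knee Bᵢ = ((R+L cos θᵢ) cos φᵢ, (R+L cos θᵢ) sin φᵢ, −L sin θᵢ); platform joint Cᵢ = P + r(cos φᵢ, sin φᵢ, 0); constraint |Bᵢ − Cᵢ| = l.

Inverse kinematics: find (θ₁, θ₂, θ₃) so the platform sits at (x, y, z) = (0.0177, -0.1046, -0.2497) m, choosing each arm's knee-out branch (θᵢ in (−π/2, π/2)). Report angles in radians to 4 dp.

θ₁ = 0.4365, θ₂ = 1.0473, θ₃ = -0.0004

rotate P by −φ1: (0.0177, -0.1046, -0.2497)
  A cos θ + B sin θ = C:  0.1023·cos θ + -0.2497·sin θ = -0.0129
  θ1 = atan2(B,A) + arccos(C/0.2698) = 0.4365
rotate P by −φ2: (-0.0994, 0.0370, -0.2497)
  e−x'=0.2194;  (l²−L²−(e−x')²−y'²−z²)/2L = -0.1066
  γ=atan2(-0.2497,0.2194)=-0.8498;  ψ=arccos(-0.3206)=1.8971;  θ2=γ+ψ≈1.0473
arm 3 (φ=240.0°): x'=0.0817, y'=0.0676
  e−x'=0.0383;  (l²−L²−(e−x')²−y'²−z²)/2L = 0.0384
  √(A²+B²)=0.2526;  θ3 = -1.4187+1.4183 ≈ -0.0004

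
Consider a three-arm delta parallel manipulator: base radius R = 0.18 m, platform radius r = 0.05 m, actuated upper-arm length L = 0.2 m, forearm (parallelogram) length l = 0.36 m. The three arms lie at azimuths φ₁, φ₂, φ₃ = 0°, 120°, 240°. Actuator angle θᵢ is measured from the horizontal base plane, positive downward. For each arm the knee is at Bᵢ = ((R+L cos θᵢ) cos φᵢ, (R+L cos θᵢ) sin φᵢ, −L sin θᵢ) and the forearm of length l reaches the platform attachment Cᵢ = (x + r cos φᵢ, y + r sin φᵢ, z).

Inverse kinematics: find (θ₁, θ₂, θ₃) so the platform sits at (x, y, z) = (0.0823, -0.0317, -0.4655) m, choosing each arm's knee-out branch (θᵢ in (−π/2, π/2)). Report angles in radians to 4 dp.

φ1=0.0° → target in arm frame (0.0823, -0.0317)
  e−x'=0.0477;  (l²−L²−(e−x')²−y'²−z²)/2L = -0.3259
  θ1 = atan2(B,A) + arccos(C/0.4679) = 0.8726
φ2=120.0° → target in arm frame (-0.0686, -0.0554)
  A cos θ + B sin θ = C:  0.1986·cos θ + -0.4655·sin θ = -0.4240
  γ=atan2(-0.4655,0.1986)=-1.1675;  ψ=arccos(-0.8378)=2.5641;  θ2=γ+ψ≈1.3965
rotate P by −φ3: (-0.0137, 0.0871, -0.4655)
  e−x'=0.1437;  (l²−L²−(e−x')²−y'²−z²)/2L = -0.3883
  γ=atan2(-0.4655,0.1437)=-1.2714;  ψ=arccos(-0.7971)=2.4933;  θ3=γ+ψ≈1.2219

θ₁ = 0.8726, θ₂ = 1.3965, θ₃ = 1.2219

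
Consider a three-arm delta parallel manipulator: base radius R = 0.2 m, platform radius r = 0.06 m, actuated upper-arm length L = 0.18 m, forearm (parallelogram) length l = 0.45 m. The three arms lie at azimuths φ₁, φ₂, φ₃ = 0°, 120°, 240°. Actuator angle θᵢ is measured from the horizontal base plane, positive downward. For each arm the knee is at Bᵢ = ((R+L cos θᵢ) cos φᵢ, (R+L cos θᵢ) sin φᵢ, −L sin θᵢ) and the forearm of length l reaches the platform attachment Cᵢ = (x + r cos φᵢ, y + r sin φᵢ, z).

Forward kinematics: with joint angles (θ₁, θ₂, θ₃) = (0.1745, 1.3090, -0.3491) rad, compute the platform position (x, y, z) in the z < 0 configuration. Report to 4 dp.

(0.0681, -0.2293, -0.3276)

φ1=0.0°: virtual centre (0.3173, 0.0000, -0.0313), radius l
φ2=120.0°: virtual centre (-0.0933, 0.1616, -0.1739), radius l
O3 = (0.3091·cos240.0°, 0.3091·sin240.0°, 0.0616) = (-0.1546, -0.2677, 0.0616)
eliminate P² terms by subtracting sphere 1 from 2 and 3
linear system: -0.8211x+0.3232y = -0.0366−-0.2852z; -0.9437x+-0.5355y = -0.0023−0.1856z
det = 0.7446;  x = 0.0273+-0.1245z,  y = -0.0439+0.5662z
into |P−O₁|² = l²: 1.3361z² + 0.0851z + -0.1155 = 0;  Δ = 0.6246;  z = -0.3276 or 0.2639 → z<0 root = -0.3276
x = 0.0681, y = -0.2293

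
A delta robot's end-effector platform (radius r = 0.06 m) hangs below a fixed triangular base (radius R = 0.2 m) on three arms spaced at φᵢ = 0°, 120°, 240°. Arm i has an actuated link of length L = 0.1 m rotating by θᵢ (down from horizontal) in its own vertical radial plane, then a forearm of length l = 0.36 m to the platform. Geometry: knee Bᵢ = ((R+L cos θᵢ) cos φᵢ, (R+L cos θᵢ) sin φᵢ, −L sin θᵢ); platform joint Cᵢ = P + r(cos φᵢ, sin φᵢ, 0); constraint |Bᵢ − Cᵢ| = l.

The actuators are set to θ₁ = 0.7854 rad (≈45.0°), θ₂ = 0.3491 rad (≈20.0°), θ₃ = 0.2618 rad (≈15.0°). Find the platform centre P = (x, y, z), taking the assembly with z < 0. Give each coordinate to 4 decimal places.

arm 1 at φ=0.0°: ρ1 = 0.2107;  O1 = (0.2107, 0.0000, -0.0707)
O2 = (0.2340·cos120.0°, 0.2340·sin120.0°, -0.0342) = (-0.1170, 0.2026, -0.0342)
O3 = (0.2366·cos240.0°, 0.2366·sin240.0°, -0.0259) = (-0.1183, -0.2049, -0.0259)
|O₂|²−|O₁|² = 0.0065;  |O₃|²−|O₁|² = 0.0072
plane₁₂: -0.6554x+0.4052y+0.0730z = 0.0065
det = 0.5352;  x = -0.0105+0.1238z,  y = -0.0009+0.0200z
sphere 1 gives Az²+Bz+C=0 with A=1.0157, B=0.0866, C=-0.0757;  B²−4AC=0.3150;  roots -0.3189, 0.2336;  negative root z = -0.3189
x = -0.0499, y = -0.0073

(-0.0499, -0.0073, -0.3189)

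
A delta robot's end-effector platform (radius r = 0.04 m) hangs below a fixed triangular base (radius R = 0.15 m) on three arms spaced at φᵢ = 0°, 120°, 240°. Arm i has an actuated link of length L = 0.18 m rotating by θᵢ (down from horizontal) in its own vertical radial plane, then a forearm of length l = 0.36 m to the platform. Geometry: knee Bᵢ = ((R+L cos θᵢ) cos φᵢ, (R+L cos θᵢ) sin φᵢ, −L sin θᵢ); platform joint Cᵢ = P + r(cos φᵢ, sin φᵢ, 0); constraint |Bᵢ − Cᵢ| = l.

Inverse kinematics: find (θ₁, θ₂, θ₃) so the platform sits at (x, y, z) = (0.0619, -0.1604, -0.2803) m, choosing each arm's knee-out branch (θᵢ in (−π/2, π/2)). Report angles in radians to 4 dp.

φ1=0.0° → target in arm frame (0.0619, -0.1604)
  e−x'=0.0481;  (l²−L²−(e−x')²−y'²−z²)/2L = -0.0261
  √(A²+B²)=0.2844;  θ1 = -1.4008+1.6628 ≈ 0.2620
φ2=120.0° → target in arm frame (-0.1699, 0.0266)
  A=0.2799, B=-0.2803, C=(l²−L²−A²−y'²−z²)/(2L)=-0.1678
  √(A²+B²)=0.3961;  θ2 = -0.7862+2.0082 ≈ 1.2220
rotate P by −φ3: (0.1080, 0.1338, -0.2803)
  A cos θ + B sin θ = C:  0.0020·cos θ + -0.2803·sin θ = 0.0020
  √(A²+B²)=0.2803;  θ3 = -1.5635+1.5636 ≈ 0.0001

θ₁ = 0.2620, θ₂ = 1.2220, θ₃ = 0.0001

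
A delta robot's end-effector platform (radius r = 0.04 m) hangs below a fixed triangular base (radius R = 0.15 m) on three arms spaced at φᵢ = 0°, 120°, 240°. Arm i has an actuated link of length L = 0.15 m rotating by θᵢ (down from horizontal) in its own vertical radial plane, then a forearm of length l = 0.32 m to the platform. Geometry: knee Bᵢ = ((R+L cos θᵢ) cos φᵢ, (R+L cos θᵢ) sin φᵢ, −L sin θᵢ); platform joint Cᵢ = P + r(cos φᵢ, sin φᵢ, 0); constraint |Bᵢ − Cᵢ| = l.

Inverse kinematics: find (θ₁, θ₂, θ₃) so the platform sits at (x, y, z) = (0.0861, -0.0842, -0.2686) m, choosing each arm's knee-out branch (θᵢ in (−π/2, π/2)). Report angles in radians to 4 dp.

θ₁ = 0.0876, θ₂ = 1.1343, θ₃ = 0.4365

rotate P by −φ1: (0.0861, -0.0842, -0.2686)
  A cos θ + B sin θ = C:  0.0239·cos θ + -0.2686·sin θ = 0.0003
  γ=atan2(-0.2686,0.0239)=-1.4821;  ψ=arccos(0.0012)=1.5696;  θ1=γ+ψ≈0.0876
arm 2 (φ=120.0°): x'=-0.1160, y'=-0.0325
  A cos θ + B sin θ = C:  0.2260·cos θ + -0.2686·sin θ = -0.1479
  γ=atan2(-0.2686,0.2260)=-0.8714;  ψ=arccos(-0.4213)=2.0057;  θ2=γ+ψ≈1.1343
φ3=240.0° → target in arm frame (0.0299, 0.1167)
  A=0.0801, B=-0.2686, C=(l²−L²−A²−y'²−z²)/(2L)=-0.0409
  θ3 = atan2(B,A) + arccos(C/0.2803) = 0.4365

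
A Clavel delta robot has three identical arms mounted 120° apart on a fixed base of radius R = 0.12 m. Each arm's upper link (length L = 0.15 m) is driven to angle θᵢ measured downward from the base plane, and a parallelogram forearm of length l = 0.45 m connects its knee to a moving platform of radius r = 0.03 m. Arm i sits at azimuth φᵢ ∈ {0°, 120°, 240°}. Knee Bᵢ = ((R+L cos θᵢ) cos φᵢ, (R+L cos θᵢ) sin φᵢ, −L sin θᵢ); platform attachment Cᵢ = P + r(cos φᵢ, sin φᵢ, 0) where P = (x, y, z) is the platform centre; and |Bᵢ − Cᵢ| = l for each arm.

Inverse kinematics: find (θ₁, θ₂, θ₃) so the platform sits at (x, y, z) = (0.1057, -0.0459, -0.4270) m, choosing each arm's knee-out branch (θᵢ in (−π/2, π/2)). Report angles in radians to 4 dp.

θ₁ = -0.0002, θ₂ = 0.6981, θ₃ = 0.4360

φ1=0.0° → target in arm frame (0.1057, -0.0459)
  e−x'=-0.0157;  (l²−L²−(e−x')²−y'²−z²)/2L = -0.0156
  θ1 = atan2(B,A) + arccos(C/0.4273) = -0.0002
arm 2 (φ=120.0°): x'=-0.0926, y'=-0.0686
  A cos θ + B sin θ = C:  0.1826·cos θ + -0.4270·sin θ = -0.1346
  θ2 = atan2(B,A) + arccos(C/0.4644) = 0.6981
arm 3 (φ=240.0°): x'=-0.0131, y'=0.1145
  e−x'=0.1031;  (l²−L²−(e−x')²−y'²−z²)/2L = -0.0869
  θ3 = atan2(B,A) + arccos(C/0.4393) = 0.4360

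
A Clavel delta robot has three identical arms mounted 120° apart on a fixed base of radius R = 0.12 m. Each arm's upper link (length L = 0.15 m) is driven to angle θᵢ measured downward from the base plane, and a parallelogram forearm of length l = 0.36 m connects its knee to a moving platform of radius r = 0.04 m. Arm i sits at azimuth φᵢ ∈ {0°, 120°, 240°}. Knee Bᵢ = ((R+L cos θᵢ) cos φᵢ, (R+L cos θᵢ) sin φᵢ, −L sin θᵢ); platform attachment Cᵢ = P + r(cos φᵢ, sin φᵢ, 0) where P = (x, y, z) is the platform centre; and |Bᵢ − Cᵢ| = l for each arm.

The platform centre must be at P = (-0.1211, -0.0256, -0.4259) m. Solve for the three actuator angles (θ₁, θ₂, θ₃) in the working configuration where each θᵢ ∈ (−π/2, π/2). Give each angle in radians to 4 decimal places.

arm 1 (φ=0.0°): x'=-0.1211, y'=-0.0256
  A=0.2011, B=-0.4259, C=(l²−L²−A²−y'²−z²)/(2L)=-0.3846
  √(A²+B²)=0.4710;  θ1 = -1.1297+2.5263 ≈ 1.3967
rotate P by −φ2: (0.0384, 0.1177, -0.4259)
  A=0.0416, B=-0.4259, C=(l²−L²−A²−y'²−z²)/(2L)=-0.2996
  γ=atan2(-0.4259,0.0416)=-1.4734;  ψ=arccos(-0.7000)=2.3463;  θ2=γ+ψ≈0.8729
φ3=240.0° → target in arm frame (0.0827, -0.0921)
  A cos θ + B sin θ = C:  -0.0027·cos θ + -0.4259·sin θ = -0.2759
  γ=atan2(-0.4259,-0.0027)=-1.5772;  ψ=arccos(-0.6478)=2.2755;  θ3=γ+ψ≈0.6984

θ₁ = 1.3967, θ₂ = 0.8729, θ₃ = 0.6984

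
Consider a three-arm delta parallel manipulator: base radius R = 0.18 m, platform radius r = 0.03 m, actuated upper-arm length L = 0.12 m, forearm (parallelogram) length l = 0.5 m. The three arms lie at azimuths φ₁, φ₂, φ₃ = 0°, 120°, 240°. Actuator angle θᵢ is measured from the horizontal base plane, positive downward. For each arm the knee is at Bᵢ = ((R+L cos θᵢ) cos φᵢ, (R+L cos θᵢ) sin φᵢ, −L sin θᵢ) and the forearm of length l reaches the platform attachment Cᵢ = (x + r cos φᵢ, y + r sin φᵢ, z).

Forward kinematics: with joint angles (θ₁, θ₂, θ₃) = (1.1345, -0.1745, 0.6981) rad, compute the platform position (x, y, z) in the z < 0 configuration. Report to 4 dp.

arm 1 at φ=0.0°: e+L cos θ1 = 0.2007;  O1 = (0.2007, 0.0000, -0.1088)
φ2=120.0°: virtual centre (-0.1341, 0.2322, 0.0208), radius l
O3 = (0.2419·cos240.0°, 0.2419·sin240.0°, -0.0771) = (-0.1210, -0.2095, -0.0771)
eliminate P² terms by subtracting sphere 1 from 2 and 3
plane₁₂: -0.6696x+0.4645y+0.2592z = 0.0202
Cramer: x(z) = -0.0246+0.2382z;  y(z) = 0.0082-0.2147z
sphere 1 gives Az²+Bz+C=0 with A=1.1028, B=0.1067, C=-0.1874;  B²−4AC=0.8379;  roots -0.4634, 0.3666;  negative root z = -0.4634
x = -0.1349, y = 0.1077

(-0.1349, 0.1077, -0.4634)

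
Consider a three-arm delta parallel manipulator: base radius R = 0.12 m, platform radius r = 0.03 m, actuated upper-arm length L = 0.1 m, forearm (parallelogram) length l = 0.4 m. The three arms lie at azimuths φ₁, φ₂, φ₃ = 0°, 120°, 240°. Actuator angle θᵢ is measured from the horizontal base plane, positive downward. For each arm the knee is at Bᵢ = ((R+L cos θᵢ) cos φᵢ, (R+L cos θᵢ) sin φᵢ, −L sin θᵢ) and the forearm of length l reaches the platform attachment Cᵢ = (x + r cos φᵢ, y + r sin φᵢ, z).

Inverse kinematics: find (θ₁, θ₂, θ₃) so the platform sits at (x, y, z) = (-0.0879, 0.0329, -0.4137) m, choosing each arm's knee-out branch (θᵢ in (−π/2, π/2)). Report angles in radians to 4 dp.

arm 1 (φ=0.0°): x'=-0.0879, y'=0.0329
  A=0.1779, B=-0.4137, C=(l²−L²−A²−y'²−z²)/(2L)=-0.2694
  γ=atan2(-0.4137,0.1779)=-1.1647;  ψ=arccos(-0.5982)=2.2121;  θ1=γ+ψ≈1.0474
rotate P by −φ2: (0.0724, 0.0597, -0.4137)
  A=0.0176, B=-0.4137, C=(l²−L²−A²−y'²−z²)/(2L)=-0.1251
  γ=atan2(-0.4137,0.0176)=-1.5284;  ψ=arccos(-0.3021)=1.8777;  θ2=γ+ψ≈0.3493
rotate P by −φ3: (0.0155, -0.0926, -0.4137)
  e−x'=0.0745;  (l²−L²−(e−x')²−y'²−z²)/2L = -0.1764
  θ3 = atan2(B,A) + arccos(C/0.4204) = 0.6112

θ₁ = 1.0474, θ₂ = 0.3493, θ₃ = 0.6112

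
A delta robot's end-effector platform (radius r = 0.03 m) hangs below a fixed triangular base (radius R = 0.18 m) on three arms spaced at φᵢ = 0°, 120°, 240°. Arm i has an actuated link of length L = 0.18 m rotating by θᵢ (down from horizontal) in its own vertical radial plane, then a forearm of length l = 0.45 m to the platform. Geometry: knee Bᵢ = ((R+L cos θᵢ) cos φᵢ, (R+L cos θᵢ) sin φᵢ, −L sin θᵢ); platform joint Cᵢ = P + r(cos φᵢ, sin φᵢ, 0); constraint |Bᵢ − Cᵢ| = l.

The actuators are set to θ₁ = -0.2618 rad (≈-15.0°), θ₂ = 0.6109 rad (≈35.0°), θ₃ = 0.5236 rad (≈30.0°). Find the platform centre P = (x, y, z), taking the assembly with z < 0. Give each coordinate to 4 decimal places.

arm 1 at φ=0.0°: (R−r)+L cos θ1 = 0.3239;  O1 = (0.3239, 0.0000, 0.0466)
φ2=120.0°: virtual centre (-0.1487, 0.2576, -0.1032), radius l
φ3=240.0°: virtual centre (-0.1529, -0.2649, -0.0900), radius l
eliminate P² terms by subtracting sphere 1 from 2 and 3
linear system: -0.9452x+0.5152y = -0.0079−-0.2997z; -0.9536x+-0.5298y = -0.0054−-0.2732z
Cramer: x(z) = 0.0070-0.3019z;  y(z) = -0.0025+0.0278z
into |P−O₁|² = l²: 1.0919z² + 0.0980z + -0.0999 = 0;  Δ = 0.4461;  z = -0.3507 or 0.2610 → z<0 root = -0.3507
x = 0.1129, y = -0.0122

(0.1129, -0.0122, -0.3507)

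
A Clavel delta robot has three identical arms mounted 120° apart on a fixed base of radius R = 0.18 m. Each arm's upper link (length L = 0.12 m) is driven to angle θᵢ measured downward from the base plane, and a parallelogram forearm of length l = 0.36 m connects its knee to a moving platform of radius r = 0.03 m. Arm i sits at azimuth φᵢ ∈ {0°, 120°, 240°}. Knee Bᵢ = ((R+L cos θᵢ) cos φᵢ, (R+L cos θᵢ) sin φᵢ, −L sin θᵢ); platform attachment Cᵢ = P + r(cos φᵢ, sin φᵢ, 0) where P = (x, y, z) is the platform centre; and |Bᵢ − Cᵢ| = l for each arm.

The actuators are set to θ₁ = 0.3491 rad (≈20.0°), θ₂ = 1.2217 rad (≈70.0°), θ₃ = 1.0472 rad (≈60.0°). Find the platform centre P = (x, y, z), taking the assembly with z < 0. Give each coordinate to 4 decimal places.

centre 1 = (0.2628·cos0.0°, 0.2628·sin0.0°, -0.0410) = (0.2628, 0.0000, -0.0410)
centre 2 = (0.1910·cos120.0°, 0.1910·sin120.0°, -0.1128) = (-0.0955, 0.1655, -0.1128)
centre 3 = (0.2100·cos240.0°, 0.2100·sin240.0°, -0.1039) = (-0.1050, -0.1819, -0.1039)
subtract pairs → two planes through P
linear system: -0.7166x+0.3309y = -0.0215−-0.1434z; -0.7355x+-0.3637y = -0.0158−-0.1258z
Cramer: x(z) = 0.0259-0.1861z;  y(z) = -0.0089+0.0305z
into |P−centre ₁|² = l²: 1.0356z² + 0.1697z + -0.0717 = 0;  Δ = 0.3260;  z = -0.3576 or 0.1937 → z<0 root = -0.3576
x = 0.0925, y = -0.0198

(0.0925, -0.0198, -0.3576)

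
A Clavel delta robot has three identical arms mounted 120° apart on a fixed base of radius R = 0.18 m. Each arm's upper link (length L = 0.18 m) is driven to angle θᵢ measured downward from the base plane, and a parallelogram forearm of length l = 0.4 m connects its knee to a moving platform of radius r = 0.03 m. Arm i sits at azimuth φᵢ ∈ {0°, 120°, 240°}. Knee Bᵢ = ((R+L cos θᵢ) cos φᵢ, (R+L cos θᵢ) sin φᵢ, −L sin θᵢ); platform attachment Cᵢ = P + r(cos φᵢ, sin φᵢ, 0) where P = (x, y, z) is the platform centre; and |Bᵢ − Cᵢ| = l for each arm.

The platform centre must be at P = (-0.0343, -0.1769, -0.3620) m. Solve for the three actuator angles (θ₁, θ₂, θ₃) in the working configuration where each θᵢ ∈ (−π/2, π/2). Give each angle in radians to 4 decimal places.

θ₁ = 0.9600, θ₂ = 1.3090, θ₃ = -0.0001

φ1=0.0° → target in arm frame (-0.0343, -0.1769)
  e−x'=0.1843;  (l²−L²−(e−x')²−y'²−z²)/2L = -0.1908
  √(A²+B²)=0.4062;  θ1 = -1.0999+2.0599 ≈ 0.9600
arm 2 (φ=120.0°): x'=-0.1360, y'=0.1182
  A=0.2860, B=-0.3620, C=(l²−L²−A²−y'²−z²)/(2L)=-0.2756
  √(A²+B²)=0.4614;  θ2 = -0.9021+2.2111 ≈ 1.3090
rotate P by −φ3: (0.1703, 0.0587, -0.3620)
  A cos θ + B sin θ = C:  -0.0203·cos θ + -0.3620·sin θ = -0.0203
  θ3 = atan2(B,A) + arccos(C/0.3626) = -0.0001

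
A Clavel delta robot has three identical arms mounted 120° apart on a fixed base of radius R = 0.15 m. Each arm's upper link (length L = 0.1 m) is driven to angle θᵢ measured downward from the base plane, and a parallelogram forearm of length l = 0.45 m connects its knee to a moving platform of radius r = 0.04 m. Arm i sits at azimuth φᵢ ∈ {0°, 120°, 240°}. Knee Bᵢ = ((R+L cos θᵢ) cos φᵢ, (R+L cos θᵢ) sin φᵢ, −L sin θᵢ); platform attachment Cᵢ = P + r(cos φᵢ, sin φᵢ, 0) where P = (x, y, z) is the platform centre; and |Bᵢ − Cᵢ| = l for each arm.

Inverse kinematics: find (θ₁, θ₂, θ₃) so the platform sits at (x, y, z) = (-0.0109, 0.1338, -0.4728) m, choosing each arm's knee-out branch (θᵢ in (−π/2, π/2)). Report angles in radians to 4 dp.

arm 1 (φ=0.0°): x'=-0.0109, y'=0.1338
  A=0.1209, B=-0.4728, C=(l²−L²−A²−y'²−z²)/(2L)=-0.3178
  θ1 = atan2(B,A) + arccos(C/0.4880) = 0.9595
arm 2 (φ=120.0°): x'=0.1213, y'=-0.0575
  A cos θ + B sin θ = C:  -0.0113·cos θ + -0.4728·sin θ = -0.1723
  √(A²+B²)=0.4729;  θ2 = -1.5947+1.9438 ≈ 0.3491
rotate P by −φ3: (-0.1104, -0.0763, -0.4728)
  A cos θ + B sin θ = C:  0.2204·cos θ + -0.4728·sin θ = -0.4273
  θ3 = atan2(B,A) + arccos(C/0.5217) = 1.3960

θ₁ = 0.9595, θ₂ = 0.3491, θ₃ = 1.3960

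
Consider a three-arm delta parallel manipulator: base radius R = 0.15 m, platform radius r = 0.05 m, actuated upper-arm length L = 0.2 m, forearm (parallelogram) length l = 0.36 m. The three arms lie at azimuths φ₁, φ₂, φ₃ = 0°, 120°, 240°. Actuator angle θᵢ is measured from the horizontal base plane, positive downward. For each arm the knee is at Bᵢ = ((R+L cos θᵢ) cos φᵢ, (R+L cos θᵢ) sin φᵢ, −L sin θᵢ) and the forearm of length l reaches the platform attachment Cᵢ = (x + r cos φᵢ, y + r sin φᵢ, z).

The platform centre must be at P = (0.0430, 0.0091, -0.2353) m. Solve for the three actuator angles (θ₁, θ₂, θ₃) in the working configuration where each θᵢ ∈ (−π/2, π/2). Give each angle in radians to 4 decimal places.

φ1=0.0° → target in arm frame (0.0430, 0.0091)
  A=0.0570, B=-0.2353, C=(l²−L²−A²−y'²−z²)/(2L)=0.0773
  √(A²+B²)=0.2421;  θ1 = -1.3331+1.2460 ≈ -0.0871
rotate P by −φ2: (-0.0136, -0.0418, -0.2353)
  e−x'=0.1136;  (l²−L²−(e−x')²−y'²−z²)/2L = 0.0489
  γ=atan2(-0.2353,0.1136)=-1.1209;  ψ=arccos(0.1873)=1.3824;  θ2=γ+ψ≈0.2614
arm 3 (φ=240.0°): x'=-0.0294, y'=0.0327
  A=0.1294, B=-0.2353, C=(l²−L²−A²−y'²−z²)/(2L)=0.0411
  θ3 = atan2(B,A) + arccos(C/0.2685) = 0.3492

θ₁ = -0.0871, θ₂ = 0.2614, θ₃ = 0.3492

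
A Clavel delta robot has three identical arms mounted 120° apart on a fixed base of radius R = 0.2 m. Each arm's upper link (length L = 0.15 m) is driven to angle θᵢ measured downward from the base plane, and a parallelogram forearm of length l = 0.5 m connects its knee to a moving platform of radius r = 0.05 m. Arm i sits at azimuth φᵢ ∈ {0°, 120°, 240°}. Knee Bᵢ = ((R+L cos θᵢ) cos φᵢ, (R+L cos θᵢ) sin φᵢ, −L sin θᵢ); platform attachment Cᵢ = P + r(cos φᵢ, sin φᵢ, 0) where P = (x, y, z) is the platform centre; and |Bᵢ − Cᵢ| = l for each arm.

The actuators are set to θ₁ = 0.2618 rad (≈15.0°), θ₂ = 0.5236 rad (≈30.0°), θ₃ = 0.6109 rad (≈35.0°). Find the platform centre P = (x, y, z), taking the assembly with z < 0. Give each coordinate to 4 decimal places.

φ1=0.0°: virtual centre (0.2949, 0.0000, -0.0388), radius l
φ2=120.0°: virtual centre (-0.1400, 0.2424, -0.0750), radius l
arm 3 at φ=240.0°: (R−r)+L cos θ3 = 0.2729;  S3 = (-0.1364, -0.2363, -0.0860)
subtract pairs → two planes through P
linear system: -0.8697x+0.4848y = -0.0045−-0.0724z; -0.8626x+-0.4726y = -0.0066−-0.0944z
det = 0.8293;  x = 0.0064+-0.0964z,  y = 0.0023+-0.0238z
quadratic in z: (1.0099)z²+(0.1332)z+(-0.1653)=0, √Δ=0.8279 → z ∈ {-0.4758, 0.3439}; z = -0.4758 (taking z<0)
x = 0.0523, y = 0.0136

(0.0523, 0.0136, -0.4758)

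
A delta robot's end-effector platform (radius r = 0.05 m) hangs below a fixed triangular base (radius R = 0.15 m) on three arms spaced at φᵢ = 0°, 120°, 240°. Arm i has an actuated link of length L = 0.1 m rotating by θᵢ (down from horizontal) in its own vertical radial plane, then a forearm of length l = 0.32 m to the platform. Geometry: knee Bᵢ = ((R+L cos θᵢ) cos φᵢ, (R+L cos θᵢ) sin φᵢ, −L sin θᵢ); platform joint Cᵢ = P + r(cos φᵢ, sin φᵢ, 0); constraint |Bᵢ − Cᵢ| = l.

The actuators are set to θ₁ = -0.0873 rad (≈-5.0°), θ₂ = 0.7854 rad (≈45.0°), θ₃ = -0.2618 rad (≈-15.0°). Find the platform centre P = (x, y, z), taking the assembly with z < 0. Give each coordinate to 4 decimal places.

(0.0357, -0.0862, -0.2523)

arm 1 at φ=0.0°: ρ1 = 0.1996;  S1 = (0.1996, 0.0000, 0.0087)
S2 = (0.1707·cos120.0°, 0.1707·sin120.0°, -0.0707) = (-0.0854, 0.1478, -0.0707)
arm 3 at φ=240.0°: ρ3 = 0.1966;  S3 = (-0.0983, -0.1703, 0.0259)
subtract pairs → two planes through P
[-0.5699 0.2957 -0.1589]·P = -0.0058;  [-0.5958 -0.3405 0.0343]·P = -0.0006
det = 0.3702;  x = 0.0058+-0.1187z,  y = -0.0084+0.3085z
into |P−S₁|² = l²: 1.1093z² + 0.0234z + -0.0647 = 0;  Δ = 0.2876;  z = -0.2523 or 0.2312 → z<0 root = -0.2523
x = 0.0357, y = -0.0862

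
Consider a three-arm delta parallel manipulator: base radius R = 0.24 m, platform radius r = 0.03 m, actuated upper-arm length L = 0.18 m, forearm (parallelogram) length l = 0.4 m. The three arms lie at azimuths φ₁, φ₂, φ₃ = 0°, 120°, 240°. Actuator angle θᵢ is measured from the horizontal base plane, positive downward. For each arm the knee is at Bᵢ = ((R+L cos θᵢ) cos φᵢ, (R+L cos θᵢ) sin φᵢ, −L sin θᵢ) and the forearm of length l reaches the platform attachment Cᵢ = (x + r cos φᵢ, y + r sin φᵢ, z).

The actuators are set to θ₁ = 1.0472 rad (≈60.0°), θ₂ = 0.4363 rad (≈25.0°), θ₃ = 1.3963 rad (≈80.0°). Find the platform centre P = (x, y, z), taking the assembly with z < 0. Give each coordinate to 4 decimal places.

(-0.0121, 0.1218, -0.3744)

φ1=0.0°: virtual centre (0.3000, 0.0000, -0.1559), radius l
φ2=120.0°: virtual centre (-0.1866, 0.3231, -0.0761), radius l
arm 3 at φ=240.0°: ρ3 = 0.2413;  centre 3 = (-0.1206, -0.2089, -0.1773)
|centre ₂|²−|centre ₁|² = 0.0307;  |centre ₃|²−|centre ₁|² = -0.0247
[-0.9731 0.6463 0.1596]·P = 0.0307;  [-0.8412 -0.4179 -0.0428]·P = -0.0247
det = 0.9503;  x = 0.0033+0.0411z,  y = 0.0525+-0.1851z
into |P−centre ₁|² = l²: 1.0360z² + 0.2680z + -0.0449 = 0;  Δ = 0.2579;  z = -0.3744 or 0.1158 → z<0 root = -0.3744
x = -0.0121, y = 0.1218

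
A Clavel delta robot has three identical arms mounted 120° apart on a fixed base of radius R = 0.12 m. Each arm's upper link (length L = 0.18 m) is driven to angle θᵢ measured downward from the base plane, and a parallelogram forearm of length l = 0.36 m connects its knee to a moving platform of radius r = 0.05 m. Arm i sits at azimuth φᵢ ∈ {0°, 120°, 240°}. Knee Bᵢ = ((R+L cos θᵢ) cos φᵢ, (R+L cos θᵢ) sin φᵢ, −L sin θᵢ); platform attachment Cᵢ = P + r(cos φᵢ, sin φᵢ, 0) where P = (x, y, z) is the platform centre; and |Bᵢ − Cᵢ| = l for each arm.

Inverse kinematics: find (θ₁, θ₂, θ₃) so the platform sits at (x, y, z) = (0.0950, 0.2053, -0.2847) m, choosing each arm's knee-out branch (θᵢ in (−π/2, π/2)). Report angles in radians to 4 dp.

θ₁ = 0.1742, θ₂ = -0.0002, θ₃ = 1.3089

arm 1 (φ=0.0°): x'=0.0950, y'=0.2053
  e−x'=-0.0250;  (l²−L²−(e−x')²−y'²−z²)/2L = -0.0740
  √(A²+B²)=0.2858;  θ1 = -1.6584+1.8326 ≈ 0.1742
arm 2 (φ=120.0°): x'=0.1303, y'=-0.1849
  A cos θ + B sin θ = C:  -0.0603·cos θ + -0.2847·sin θ = -0.0602
  √(A²+B²)=0.2910;  θ2 = -1.7795+1.7793 ≈ -0.0002
arm 3 (φ=240.0°): x'=-0.2253, y'=-0.0204
  A=0.2953, B=-0.2847, C=(l²−L²−A²−y'²−z²)/(2L)=-0.1985
  γ=atan2(-0.2847,0.2953)=-0.7671;  ψ=arccos(-0.4840)=2.0760;  θ3=γ+ψ≈1.3089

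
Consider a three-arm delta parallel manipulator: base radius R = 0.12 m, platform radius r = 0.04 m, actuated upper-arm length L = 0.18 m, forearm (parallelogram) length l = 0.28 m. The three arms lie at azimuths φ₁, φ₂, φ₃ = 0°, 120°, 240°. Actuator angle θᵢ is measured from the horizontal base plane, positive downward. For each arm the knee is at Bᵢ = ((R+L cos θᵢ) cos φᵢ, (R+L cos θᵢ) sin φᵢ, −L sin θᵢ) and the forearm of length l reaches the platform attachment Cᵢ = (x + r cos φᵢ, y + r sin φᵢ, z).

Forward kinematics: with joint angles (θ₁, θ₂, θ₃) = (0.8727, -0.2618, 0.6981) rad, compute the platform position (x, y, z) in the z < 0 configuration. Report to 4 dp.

(-0.0683, 0.0787, -0.1880)

φ1=0.0°: virtual centre (0.1957, 0.0000, -0.1379), radius l
O2 = (0.2539·cos120.0°, 0.2539·sin120.0°, 0.0466) = (-0.1269, 0.2199, 0.0466)
O3 = (0.2179·cos240.0°, 0.2179·sin240.0°, -0.1157) = (-0.1089, -0.1887, -0.1157)
subtract pairs → two planes through P
[-0.6453 0.4397 0.3690]·P = 0.0093;  [-0.6093 -0.3774 0.0444]·P = 0.0036
Cramer: x(z) = -0.0099+0.3104z;  y(z) = 0.0066-0.3835z
sphere 1 gives Az²+Bz+C=0 with A=1.2435, B=0.1431, C=-0.0171;  B²−4AC=0.1053;  roots -0.1880, 0.0730;  negative root z = -0.1880
x = -0.0683, y = 0.0787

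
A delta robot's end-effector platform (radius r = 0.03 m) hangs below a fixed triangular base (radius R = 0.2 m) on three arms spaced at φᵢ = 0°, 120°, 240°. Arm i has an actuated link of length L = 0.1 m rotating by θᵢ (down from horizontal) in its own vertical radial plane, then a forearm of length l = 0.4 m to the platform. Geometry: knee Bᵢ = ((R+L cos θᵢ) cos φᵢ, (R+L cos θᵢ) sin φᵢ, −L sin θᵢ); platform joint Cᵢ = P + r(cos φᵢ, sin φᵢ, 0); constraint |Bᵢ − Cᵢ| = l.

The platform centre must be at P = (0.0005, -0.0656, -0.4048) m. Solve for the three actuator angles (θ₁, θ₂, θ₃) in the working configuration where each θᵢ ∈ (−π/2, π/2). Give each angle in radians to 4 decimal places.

θ₁ = 0.9602, θ₂ = 1.3093, θ₃ = 0.6107

φ1=0.0° → target in arm frame (0.0005, -0.0656)
  A=0.1695, B=-0.4048, C=(l²−L²−A²−y'²−z²)/(2L)=-0.2345
  √(A²+B²)=0.4389;  θ1 = -1.1743+2.1345 ≈ 0.9602
φ2=120.0° → target in arm frame (-0.0571, 0.0324)
  A cos θ + B sin θ = C:  0.2271·cos θ + -0.4048·sin θ = -0.3323
  θ2 = atan2(B,A) + arccos(C/0.4641) = 1.3093
arm 3 (φ=240.0°): x'=0.0566, y'=0.0332
  A cos θ + B sin θ = C:  0.1134·cos θ + -0.4048·sin θ = -0.1392
  γ=atan2(-0.4048,0.1134)=-1.2976;  ψ=arccos(-0.3311)=1.9082;  θ3=γ+ψ≈0.6107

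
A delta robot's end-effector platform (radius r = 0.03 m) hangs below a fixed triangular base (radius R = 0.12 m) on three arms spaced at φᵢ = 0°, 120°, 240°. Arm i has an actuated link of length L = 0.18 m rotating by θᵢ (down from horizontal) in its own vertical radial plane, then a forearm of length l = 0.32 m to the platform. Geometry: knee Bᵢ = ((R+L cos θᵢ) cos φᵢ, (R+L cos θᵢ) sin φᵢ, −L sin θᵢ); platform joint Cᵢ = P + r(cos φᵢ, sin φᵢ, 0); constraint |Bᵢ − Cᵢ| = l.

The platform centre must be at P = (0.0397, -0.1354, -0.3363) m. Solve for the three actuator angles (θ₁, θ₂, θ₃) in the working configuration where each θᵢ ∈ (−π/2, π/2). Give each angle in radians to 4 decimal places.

φ1=0.0° → target in arm frame (0.0397, -0.1354)
  e−x'=0.0503;  (l²−L²−(e−x')²−y'²−z²)/2L = -0.1777
  √(A²+B²)=0.3400;  θ1 = -1.4223+2.1206 ≈ 0.6982
φ2=120.0° → target in arm frame (-0.1371, 0.0333)
  e−x'=0.2271;  (l²−L²−(e−x')²−y'²−z²)/2L = -0.2661
  θ2 = atan2(B,A) + arccos(C/0.4058) = 1.3090
rotate P by −φ3: (0.0974, 0.1021, -0.3363)
  A=-0.0074, B=-0.3363, C=(l²−L²−A²−y'²−z²)/(2L)=-0.1488
  γ=atan2(-0.3363,-0.0074)=-1.5928;  ψ=arccos(-0.4424)=2.0291;  θ3=γ+ψ≈0.4362

θ₁ = 0.6982, θ₂ = 1.3090, θ₃ = 0.4362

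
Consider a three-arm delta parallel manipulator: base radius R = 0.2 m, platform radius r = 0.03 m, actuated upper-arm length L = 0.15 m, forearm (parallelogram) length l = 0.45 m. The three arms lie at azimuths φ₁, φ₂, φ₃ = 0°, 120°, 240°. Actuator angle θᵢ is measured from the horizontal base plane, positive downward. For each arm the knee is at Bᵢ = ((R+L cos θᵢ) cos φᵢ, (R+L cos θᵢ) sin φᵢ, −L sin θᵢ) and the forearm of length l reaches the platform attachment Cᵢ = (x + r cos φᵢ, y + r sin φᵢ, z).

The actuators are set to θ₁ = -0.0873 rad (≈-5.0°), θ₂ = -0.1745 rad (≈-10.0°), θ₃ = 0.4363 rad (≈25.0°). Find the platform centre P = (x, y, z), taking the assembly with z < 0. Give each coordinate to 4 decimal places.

(0.0249, 0.0573, -0.3222)

O1 = (0.3194·cos0.0°, 0.3194·sin0.0°, 0.0131) = (0.3194, 0.0000, 0.0131)
O2 = (0.3177·cos120.0°, 0.3177·sin120.0°, 0.0260) = (-0.1589, 0.2752, 0.0260)
arm 3 at φ=240.0°: ρ3 = 0.3059;  O3 = (-0.1530, -0.2650, -0.0634)
|O₂|²−|O₁|² = -0.0006;  |O₃|²−|O₁|² = -0.0046
linear system: -0.9566x+0.5503y = -0.0006−0.0259z; -0.9448x+-0.5299y = -0.0046−-0.1529z
Cramer: x(z) = 0.0028-0.0686z;  y(z) = 0.0037-0.1663z
into |P−O₁|² = l²: 1.0324z² + 0.0160z + -0.1020 = 0;  Δ = 0.4216;  z = -0.3222 or 0.3067 → z<0 root = -0.3222
x = 0.0249, y = 0.0573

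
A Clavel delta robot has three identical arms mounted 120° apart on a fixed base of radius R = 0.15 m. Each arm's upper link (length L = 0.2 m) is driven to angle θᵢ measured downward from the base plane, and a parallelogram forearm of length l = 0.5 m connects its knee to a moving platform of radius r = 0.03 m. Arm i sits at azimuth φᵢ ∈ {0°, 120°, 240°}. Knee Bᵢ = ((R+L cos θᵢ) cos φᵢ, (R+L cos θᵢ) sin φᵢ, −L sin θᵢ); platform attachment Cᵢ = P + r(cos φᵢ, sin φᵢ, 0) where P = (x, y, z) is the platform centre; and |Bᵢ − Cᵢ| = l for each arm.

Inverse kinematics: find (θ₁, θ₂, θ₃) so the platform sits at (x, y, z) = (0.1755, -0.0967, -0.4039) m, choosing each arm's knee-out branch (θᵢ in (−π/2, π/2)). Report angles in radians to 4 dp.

θ₁ = -0.3493, θ₂ = 0.8728, θ₃ = 0.3491

φ1=0.0° → target in arm frame (0.1755, -0.0967)
  e−x'=-0.0555;  (l²−L²−(e−x')²−y'²−z²)/2L = 0.0861
  θ1 = atan2(B,A) + arccos(C/0.4077) = -0.3493
φ2=120.0° → target in arm frame (-0.1715, -0.1036)
  A=0.2915, B=-0.4039, C=(l²−L²−A²−y'²−z²)/(2L)=-0.1221
  θ2 = atan2(B,A) + arccos(C/0.4981) = 0.8728
arm 3 (φ=240.0°): x'=-0.0040, y'=0.2003
  e−x'=0.1240;  (l²−L²−(e−x')²−y'²−z²)/2L = -0.0216
  √(A²+B²)=0.4225;  θ3 = -1.2729+1.6220 ≈ 0.3491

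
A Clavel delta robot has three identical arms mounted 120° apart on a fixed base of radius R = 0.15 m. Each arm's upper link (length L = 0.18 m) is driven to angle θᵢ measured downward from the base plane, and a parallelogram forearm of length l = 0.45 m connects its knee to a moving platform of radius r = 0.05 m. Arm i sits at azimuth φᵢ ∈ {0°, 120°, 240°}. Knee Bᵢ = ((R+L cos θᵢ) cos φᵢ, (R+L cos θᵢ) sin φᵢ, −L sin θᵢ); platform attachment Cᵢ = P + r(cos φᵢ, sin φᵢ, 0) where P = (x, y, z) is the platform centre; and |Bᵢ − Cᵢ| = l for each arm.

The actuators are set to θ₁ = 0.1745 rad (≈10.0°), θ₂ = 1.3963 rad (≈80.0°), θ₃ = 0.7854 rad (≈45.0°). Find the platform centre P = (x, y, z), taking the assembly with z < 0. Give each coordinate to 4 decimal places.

arm 1 at φ=0.0°: ρ1 = 0.2773;  centre 1 = (0.2773, 0.0000, -0.0313)
centre 2 = (0.1313·cos120.0°, 0.1313·sin120.0°, -0.1773) = (-0.0656, 0.1137, -0.1773)
arm 3 at φ=240.0°: ρ3 = 0.2273;  centre 3 = (-0.1136, -0.1968, -0.1273)
|centre ₂|²−|centre ₁|² = -0.0292;  |centre ₃|²−|centre ₁|² = -0.0100
linear system: -0.6858x+0.2273y = -0.0292−-0.2920z; -0.7818x+-0.3937y = -0.0100−-0.1921z
det = 0.4477;  x = 0.0308+-0.3543z,  y = -0.0357+0.2158z
into |P−centre ₁|² = l²: 1.1721z² + 0.2218z + -0.1395 = 0;  Δ = 0.7031;  z = -0.4523 or 0.2631 → z<0 root = -0.4523
x = 0.1910, y = -0.1333

(0.1910, -0.1333, -0.4523)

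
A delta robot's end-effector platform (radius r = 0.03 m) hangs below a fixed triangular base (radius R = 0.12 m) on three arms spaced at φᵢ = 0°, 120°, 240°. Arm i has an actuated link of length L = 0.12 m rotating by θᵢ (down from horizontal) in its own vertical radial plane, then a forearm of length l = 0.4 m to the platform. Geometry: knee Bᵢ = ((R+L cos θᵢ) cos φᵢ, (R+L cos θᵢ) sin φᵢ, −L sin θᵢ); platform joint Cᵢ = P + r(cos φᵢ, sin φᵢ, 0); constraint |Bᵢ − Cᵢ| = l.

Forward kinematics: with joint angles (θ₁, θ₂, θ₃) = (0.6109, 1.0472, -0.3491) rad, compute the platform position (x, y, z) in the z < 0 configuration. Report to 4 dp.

(-0.0289, -0.1802, -0.3523)

φ1=0.0°: virtual centre (0.1883, 0.0000, -0.0688), radius l
arm 2 at φ=120.0°: (R−r)+L cos θ2 = 0.1500;  S2 = (-0.0750, 0.1299, -0.1039)
φ3=240.0°: virtual centre (-0.1014, -0.1756, 0.0410), radius l
|S₂|²−|S₁|² = -0.0069;  |S₃|²−|S₁|² = 0.0026
linear system: -0.5266x+0.2598y = -0.0069−-0.0702z; -0.5794x+-0.3512y = 0.0026−0.2198z
Cramer: x(z) = 0.0052+0.0967z;  y(z) = -0.0160+0.4662z
quadratic in z: (1.2267)z²+(0.0873)z+(-0.1215)=0, √Δ=0.7770 → z ∈ {-0.3523, 0.2811}; z = -0.3523 (taking z<0)
x = -0.0289, y = -0.1802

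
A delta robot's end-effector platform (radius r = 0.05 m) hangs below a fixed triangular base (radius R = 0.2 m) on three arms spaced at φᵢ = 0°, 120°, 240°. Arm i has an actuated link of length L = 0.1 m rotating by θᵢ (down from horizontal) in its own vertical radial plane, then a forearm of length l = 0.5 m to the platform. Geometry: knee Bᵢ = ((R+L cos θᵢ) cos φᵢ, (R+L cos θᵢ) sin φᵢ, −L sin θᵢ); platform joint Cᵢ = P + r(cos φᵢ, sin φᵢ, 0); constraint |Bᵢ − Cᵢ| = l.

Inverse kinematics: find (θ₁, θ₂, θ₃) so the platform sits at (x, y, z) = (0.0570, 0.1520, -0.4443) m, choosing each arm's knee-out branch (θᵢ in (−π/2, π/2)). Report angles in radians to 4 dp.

arm 1 (φ=0.0°): x'=0.0570, y'=0.1520
  e−x'=0.0930;  (l²−L²−(e−x')²−y'²−z²)/2L = 0.0542
  √(A²+B²)=0.4539;  θ1 = -1.3645+1.4511 ≈ 0.0866
φ2=120.0° → target in arm frame (0.1031, -0.1254)
  A cos θ + B sin θ = C:  0.0469·cos θ + -0.4443·sin θ = 0.1234
  θ2 = atan2(B,A) + arccos(C/0.4468) = -0.1748
φ3=240.0° → target in arm frame (-0.1601, -0.0266)
  A cos θ + B sin θ = C:  0.3101·cos θ + -0.4443·sin θ = -0.2715
  √(A²+B²)=0.5418;  θ3 = -0.9614+2.0956 ≈ 1.1342

θ₁ = 0.0866, θ₂ = -0.1748, θ₃ = 1.1342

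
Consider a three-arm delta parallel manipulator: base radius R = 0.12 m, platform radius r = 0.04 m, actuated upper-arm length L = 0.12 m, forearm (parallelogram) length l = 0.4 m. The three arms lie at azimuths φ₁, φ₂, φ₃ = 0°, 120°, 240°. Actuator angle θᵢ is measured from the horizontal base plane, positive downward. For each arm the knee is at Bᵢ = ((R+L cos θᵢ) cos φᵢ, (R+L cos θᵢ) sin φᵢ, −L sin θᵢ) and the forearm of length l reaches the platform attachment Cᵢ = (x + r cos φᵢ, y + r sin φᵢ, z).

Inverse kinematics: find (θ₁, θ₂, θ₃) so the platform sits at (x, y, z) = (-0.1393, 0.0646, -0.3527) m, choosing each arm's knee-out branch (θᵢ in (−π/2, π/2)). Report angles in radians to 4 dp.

θ₁ = 0.8732, θ₂ = -0.2616, θ₃ = 0.2623

arm 1 (φ=0.0°): x'=-0.1393, y'=0.0646
  e−x'=0.2193;  (l²−L²−(e−x')²−y'²−z²)/2L = -0.1294
  γ=atan2(-0.3527,0.2193)=-1.0145;  ψ=arccos(-0.3116)=1.8877;  θ1=γ+ψ≈0.8732
arm 2 (φ=120.0°): x'=0.1256, y'=0.0883
  A=-0.0456, B=-0.3527, C=(l²−L²−A²−y'²−z²)/(2L)=0.0472
  θ2 = atan2(B,A) + arccos(C/0.3556) = -0.2616
φ3=240.0° → target in arm frame (0.0137, -0.1529)
  A=0.0663, B=-0.3527, C=(l²−L²−A²−y'²−z²)/(2L)=-0.0274
  γ=atan2(-0.3527,0.0663)=-1.3850;  ψ=arccos(-0.0764)=1.6473;  θ3=γ+ψ≈0.2623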